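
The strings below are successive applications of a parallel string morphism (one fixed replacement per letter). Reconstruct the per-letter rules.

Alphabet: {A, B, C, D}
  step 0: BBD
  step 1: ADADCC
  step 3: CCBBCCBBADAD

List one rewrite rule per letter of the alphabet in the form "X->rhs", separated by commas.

  step 0 ⇒ step 1: BBD ⇒ AD·AD·CC
    B ↦ AD
    D ↦ CC
    A ↦ D  (constrained at step 1)
    C ↦ B  (constrained at step 1)

A->D, B->AD, C->B, D->CC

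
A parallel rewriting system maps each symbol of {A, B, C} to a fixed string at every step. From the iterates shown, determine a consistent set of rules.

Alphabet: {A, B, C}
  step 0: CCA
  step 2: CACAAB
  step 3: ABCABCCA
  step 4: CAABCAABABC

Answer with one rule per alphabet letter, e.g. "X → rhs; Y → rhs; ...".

  step 3 ⇒ step 4: ABCABCCA ⇒ C·A·AB·C·A·AB·AB·C
    A ↦ C
    B ↦ A
    C ↦ AB

A->C, B->A, C->AB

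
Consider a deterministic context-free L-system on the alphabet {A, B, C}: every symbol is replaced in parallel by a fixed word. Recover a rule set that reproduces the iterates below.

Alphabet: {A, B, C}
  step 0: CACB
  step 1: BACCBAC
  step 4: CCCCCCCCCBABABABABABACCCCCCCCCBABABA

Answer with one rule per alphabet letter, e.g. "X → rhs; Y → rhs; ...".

  step 0 ⇒ step 1: CACB ⇒ BA·CC·BA·C
    A ↦ CC
    B ↦ C
    C ↦ BA

A->CC, B->C, C->BA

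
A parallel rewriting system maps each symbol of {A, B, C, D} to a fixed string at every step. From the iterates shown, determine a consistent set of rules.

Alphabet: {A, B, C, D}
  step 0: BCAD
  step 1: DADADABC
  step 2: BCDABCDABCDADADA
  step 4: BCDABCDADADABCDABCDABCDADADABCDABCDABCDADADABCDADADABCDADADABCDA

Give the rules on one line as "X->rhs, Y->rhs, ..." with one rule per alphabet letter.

  step 1 ⇒ step 2: DADADABC ⇒ BC·DA·BC·DA·BC·DA·DA·DA
    A ↦ DA
    B ↦ DA
    C ↦ DA
    D ↦ BC

A->DA, B->DA, C->DA, D->BC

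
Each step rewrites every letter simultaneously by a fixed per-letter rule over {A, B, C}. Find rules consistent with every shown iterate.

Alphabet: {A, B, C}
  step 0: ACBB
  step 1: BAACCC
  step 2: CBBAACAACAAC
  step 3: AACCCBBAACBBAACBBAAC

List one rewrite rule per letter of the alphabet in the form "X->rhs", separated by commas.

A->B, B->C, C->AAC

  step 2 ⇒ step 3: CBBAACAACAAC ⇒ AAC·C·C·B·B·AAC·B·B·AAC·B·B·AAC
    A ↦ B
    B ↦ C
    C ↦ AAC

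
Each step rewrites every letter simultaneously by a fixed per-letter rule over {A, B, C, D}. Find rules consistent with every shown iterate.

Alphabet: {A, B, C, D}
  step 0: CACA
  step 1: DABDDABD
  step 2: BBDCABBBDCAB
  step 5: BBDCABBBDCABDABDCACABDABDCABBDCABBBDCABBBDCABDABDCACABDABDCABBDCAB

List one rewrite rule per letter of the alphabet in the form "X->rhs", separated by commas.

A->BD, B->CA, C->DA, D->B

  step 1 ⇒ step 2: DABDDABD ⇒ B·BD·CA·B·B·BD·CA·B
    A ↦ BD
    B ↦ CA
    D ↦ B
  step 0 ⇒ step 1: CACA ⇒ DA·BD·DA·BD
    C ↦ DA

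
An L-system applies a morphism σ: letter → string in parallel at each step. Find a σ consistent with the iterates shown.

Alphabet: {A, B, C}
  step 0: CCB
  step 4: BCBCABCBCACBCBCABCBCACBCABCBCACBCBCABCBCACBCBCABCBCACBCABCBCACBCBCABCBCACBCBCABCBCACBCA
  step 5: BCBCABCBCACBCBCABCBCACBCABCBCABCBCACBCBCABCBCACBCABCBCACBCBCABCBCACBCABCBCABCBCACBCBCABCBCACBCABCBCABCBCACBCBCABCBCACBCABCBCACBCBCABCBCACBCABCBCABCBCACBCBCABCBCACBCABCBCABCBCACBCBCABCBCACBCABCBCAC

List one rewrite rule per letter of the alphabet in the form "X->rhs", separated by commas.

  step 4 ⇒ step 5: BCBCABCBCACBCBCABCBCACBCABCBCACBCBCABCBCACBCBCABCBCACBCABCBCACBCBCABCBCACBCBCABCBCACBCA ⇒ BC·BCA·BC·BCA·C·BC·BCA·BC·BCA·C·BCA·BC·BCA·BC·BCA·C·BC·BCA·BC·BCA·C·BCA·BC·BCA·C·BC·BCA·BC·BCA·C·BCA·BC·BCA·BC·BCA·C·BC·BCA·BC·BCA·C·BCA·BC·BCA·BC·BCA·C·BC·BCA·BC·BCA·C·BCA·BC·BCA·C·BC·BCA·BC·BCA·C·BCA·BC·BCA·BC·BCA·C·BC·BCA·BC·BCA·C·BCA·BC·BCA·BC·BCA·C·BC·BCA·BC·BCA·C·BCA·BC·BCA·C
    A ↦ C
    B ↦ BC
    C ↦ BCA

A->C, B->BC, C->BCA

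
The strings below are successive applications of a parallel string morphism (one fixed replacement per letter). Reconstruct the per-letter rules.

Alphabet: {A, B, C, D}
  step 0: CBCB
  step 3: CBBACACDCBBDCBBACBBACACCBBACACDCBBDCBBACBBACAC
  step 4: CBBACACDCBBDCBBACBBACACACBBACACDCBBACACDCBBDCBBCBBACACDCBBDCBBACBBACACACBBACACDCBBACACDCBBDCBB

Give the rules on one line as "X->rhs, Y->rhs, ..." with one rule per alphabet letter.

  step 3 ⇒ step 4: CBBACACDCBBDCBBACBBACACCBBACACDCBBDCBBACBBACAC ⇒ CBB·AC·AC·D·CBB·D·CBB·A·CBB·AC·AC·A·CBB·AC·AC·D·CBB·AC·AC·D·CBB·D·CBB·CBB·AC·AC·D·CBB·D·CBB·A·CBB·AC·AC·A·CBB·AC·AC·D·CBB·AC·AC·D·CBB·D·CBB
    A ↦ D
    B ↦ AC
    C ↦ CBB
    D ↦ A

A->D, B->AC, C->CBB, D->A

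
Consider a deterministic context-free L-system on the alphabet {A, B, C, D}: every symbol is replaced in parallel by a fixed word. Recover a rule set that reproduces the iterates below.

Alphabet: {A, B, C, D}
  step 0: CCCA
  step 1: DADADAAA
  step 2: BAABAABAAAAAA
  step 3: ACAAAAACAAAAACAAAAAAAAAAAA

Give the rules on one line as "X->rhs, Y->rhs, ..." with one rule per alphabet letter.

A->AA, B->AC, C->DA, D->B

  step 2 ⇒ step 3: BAABAABAAAAAA ⇒ AC·AA·AA·AC·AA·AA·AC·AA·AA·AA·AA·AA·AA
    A ↦ AA
    B ↦ AC
  step 0 ⇒ step 1: CCCA ⇒ DA·DA·DA·AA
    C ↦ DA
  step 1 ⇒ step 2: DADADAAA ⇒ B·AA·B·AA·B·AA·AA·AA
    D ↦ B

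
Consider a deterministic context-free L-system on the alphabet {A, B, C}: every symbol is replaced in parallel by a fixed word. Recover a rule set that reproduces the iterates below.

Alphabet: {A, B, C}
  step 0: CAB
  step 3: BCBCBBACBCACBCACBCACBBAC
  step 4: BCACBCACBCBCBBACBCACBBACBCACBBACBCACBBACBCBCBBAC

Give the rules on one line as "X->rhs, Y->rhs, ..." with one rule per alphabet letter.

  step 3 ⇒ step 4: BCBCBBACBCACBCACBCACBBAC ⇒ BC·AC·BC·AC·BC·BC·BB·AC·BC·AC·BB·AC·BC·AC·BB·AC·BC·AC·BB·AC·BC·BC·BB·AC
    A ↦ BB
    B ↦ BC
    C ↦ AC

A->BB, B->BC, C->AC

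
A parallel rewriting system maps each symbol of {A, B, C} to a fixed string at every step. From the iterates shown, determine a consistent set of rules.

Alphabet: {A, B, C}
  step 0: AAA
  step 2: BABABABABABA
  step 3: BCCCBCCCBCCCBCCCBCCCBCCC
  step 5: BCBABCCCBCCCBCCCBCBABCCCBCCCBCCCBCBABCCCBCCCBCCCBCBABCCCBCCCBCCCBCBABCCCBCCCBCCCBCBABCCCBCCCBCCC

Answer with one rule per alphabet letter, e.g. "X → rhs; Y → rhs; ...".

A->CC, B->BC, C->BA

  step 2 ⇒ step 3: BABABABABABA ⇒ BC·CC·BC·CC·BC·CC·BC·CC·BC·CC·BC·CC
    A ↦ CC
    B ↦ BC
    C ↦ BA  (constrained at step 3)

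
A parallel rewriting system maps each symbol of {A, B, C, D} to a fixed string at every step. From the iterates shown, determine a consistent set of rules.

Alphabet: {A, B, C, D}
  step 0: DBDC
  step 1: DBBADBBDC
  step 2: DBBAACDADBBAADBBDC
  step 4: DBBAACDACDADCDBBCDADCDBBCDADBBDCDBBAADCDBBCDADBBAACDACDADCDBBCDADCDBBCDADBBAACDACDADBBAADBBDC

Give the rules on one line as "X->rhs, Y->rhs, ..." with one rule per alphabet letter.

  step 1 ⇒ step 2: DBBADBBDC ⇒ DBB·A·A·CDA·DBB·A·A·DBB·DC
    A ↦ CDA
    B ↦ A
    C ↦ DC
    D ↦ DBB

A->CDA, B->A, C->DC, D->DBB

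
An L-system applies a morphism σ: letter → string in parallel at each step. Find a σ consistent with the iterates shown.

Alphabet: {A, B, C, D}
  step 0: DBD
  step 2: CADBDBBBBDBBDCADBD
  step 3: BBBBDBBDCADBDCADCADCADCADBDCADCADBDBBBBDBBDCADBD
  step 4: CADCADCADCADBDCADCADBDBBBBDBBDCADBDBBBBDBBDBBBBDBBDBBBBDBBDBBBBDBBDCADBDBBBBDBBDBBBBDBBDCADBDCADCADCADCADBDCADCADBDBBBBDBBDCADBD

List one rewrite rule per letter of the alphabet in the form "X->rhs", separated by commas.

  step 3 ⇒ step 4: BBBBDBBDCADBDCADCADCADCADBDCADCADBDBBBBDBBDCADBD ⇒ CAD·CAD·CAD·CAD·BD·CAD·CAD·BD·BBB·BDB·BD·CAD·BD·BBB·BDB·BD·BBB·BDB·BD·BBB·BDB·BD·BBB·BDB·BD·CAD·BD·BBB·BDB·BD·BBB·BDB·BD·CAD·BD·CAD·CAD·CAD·CAD·BD·CAD·CAD·BD·BBB·BDB·BD·CAD·BD
    A ↦ BDB
    B ↦ CAD
    C ↦ BBB
    D ↦ BD

A->BDB, B->CAD, C->BBB, D->BD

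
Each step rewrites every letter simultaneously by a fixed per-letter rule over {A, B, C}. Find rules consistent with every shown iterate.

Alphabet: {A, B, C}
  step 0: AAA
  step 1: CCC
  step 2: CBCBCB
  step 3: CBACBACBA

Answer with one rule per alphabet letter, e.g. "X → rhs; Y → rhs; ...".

A->C, B->A, C->CB

  step 2 ⇒ step 3: CBCBCB ⇒ CB·A·CB·A·CB·A
    B ↦ A
    C ↦ CB
  step 0 ⇒ step 1: AAA ⇒ C·C·C
    A ↦ C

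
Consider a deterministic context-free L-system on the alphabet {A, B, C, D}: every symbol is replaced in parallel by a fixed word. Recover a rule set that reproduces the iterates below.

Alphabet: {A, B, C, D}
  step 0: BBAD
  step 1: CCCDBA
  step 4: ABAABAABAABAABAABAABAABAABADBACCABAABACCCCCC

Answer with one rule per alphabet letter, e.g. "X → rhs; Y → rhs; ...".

  step 0 ⇒ step 1: BBAD ⇒ C·C·C·DBA
    A ↦ C
    B ↦ C
    D ↦ DBA
    C ↦ ABA  (constrained at step 1)

A->C, B->C, C->ABA, D->DBA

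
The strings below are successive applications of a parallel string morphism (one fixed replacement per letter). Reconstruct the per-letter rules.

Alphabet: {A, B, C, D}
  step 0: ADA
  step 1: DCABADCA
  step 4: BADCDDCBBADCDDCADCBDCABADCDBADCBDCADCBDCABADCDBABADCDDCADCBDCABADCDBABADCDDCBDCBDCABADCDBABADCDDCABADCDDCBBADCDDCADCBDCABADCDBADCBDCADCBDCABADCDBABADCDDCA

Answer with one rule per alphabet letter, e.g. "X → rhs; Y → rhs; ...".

  step 0 ⇒ step 1: ADA ⇒ DCA·BA·DCA
    A ↦ DCA
    D ↦ BA
    B ↦ DCB  (constrained at step 1)
    C ↦ DCD  (constrained at step 1)

A->DCA, B->DCB, C->DCD, D->BA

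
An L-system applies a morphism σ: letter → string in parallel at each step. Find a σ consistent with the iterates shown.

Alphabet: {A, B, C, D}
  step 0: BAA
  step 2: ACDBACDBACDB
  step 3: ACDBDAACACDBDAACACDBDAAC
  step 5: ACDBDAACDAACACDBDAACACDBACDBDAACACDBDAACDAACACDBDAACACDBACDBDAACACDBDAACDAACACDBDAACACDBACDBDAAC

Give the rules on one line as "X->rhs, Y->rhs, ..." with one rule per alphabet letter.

A->AC, B->AC, C->DB, D->DA

  step 2 ⇒ step 3: ACDBACDBACDB ⇒ AC·DB·DA·AC·AC·DB·DA·AC·AC·DB·DA·AC
    A ↦ AC
    B ↦ AC
    C ↦ DB
    D ↦ DA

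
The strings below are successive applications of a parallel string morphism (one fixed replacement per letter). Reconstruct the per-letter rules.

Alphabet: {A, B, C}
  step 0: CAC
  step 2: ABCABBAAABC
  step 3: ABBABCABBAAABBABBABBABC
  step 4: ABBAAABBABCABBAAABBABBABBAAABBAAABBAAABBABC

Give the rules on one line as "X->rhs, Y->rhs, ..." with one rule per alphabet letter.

  step 3 ⇒ step 4: ABBABCABBAAABBABBABBABC ⇒ ABB·A·A·ABB·A·BC·ABB·A·A·ABB·ABB·ABB·A·A·ABB·A·A·ABB·A·A·ABB·A·BC
    A ↦ ABB
    B ↦ A
    C ↦ BC

A->ABB, B->A, C->BC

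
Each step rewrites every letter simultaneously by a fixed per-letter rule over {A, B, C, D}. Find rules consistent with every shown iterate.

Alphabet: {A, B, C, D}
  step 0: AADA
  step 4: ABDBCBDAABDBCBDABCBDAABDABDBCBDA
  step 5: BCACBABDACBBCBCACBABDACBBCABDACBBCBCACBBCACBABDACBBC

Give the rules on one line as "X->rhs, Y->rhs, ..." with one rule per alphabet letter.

A->BC, B->A, C->BD, D->CB

  step 4 ⇒ step 5: ABDBCBDAABDBCBDABCBDAABDABDBCBDA ⇒ BC·A·CB·A·BD·A·CB·BC·BC·A·CB·A·BD·A·CB·BC·A·BD·A·CB·BC·BC·A·CB·BC·A·CB·A·BD·A·CB·BC
    A ↦ BC
    B ↦ A
    C ↦ BD
    D ↦ CB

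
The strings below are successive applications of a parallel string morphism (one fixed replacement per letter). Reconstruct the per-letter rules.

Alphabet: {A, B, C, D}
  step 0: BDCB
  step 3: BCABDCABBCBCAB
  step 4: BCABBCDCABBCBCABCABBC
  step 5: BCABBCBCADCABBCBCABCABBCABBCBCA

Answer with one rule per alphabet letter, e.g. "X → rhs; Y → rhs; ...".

  step 4 ⇒ step 5: BCABBCDCABBCBCABCABBC ⇒ BC·A·B·BC·BC·A·DC·A·B·BC·BC·A·BC·A·B·BC·A·B·BC·BC·A
    A ↦ B
    B ↦ BC
    C ↦ A
    D ↦ DC

A->B, B->BC, C->A, D->DC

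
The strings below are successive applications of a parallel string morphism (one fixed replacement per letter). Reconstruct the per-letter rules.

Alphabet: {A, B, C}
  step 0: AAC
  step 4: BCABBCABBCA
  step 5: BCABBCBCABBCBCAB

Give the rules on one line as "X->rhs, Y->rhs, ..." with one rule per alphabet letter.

  step 4 ⇒ step 5: BCABBCABBCA ⇒ BC·A·B·BC·BC·A·B·BC·BC·A·B
    A ↦ B
    B ↦ BC
    C ↦ A

A->B, B->BC, C->A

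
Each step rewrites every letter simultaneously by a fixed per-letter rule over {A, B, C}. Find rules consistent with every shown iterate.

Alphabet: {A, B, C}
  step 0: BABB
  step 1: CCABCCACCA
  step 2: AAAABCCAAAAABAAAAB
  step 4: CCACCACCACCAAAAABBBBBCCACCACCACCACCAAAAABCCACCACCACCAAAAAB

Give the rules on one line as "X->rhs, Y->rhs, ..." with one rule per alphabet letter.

A->B, B->CCA, C->AA

  step 1 ⇒ step 2: CCABCCACCA ⇒ AA·AA·B·CCA·AA·AA·B·AA·AA·B
    A ↦ B
    B ↦ CCA
    C ↦ AA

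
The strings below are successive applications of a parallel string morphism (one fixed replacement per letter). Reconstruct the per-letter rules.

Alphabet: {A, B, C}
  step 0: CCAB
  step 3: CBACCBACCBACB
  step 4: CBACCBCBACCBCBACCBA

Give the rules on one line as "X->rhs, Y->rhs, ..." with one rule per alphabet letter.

  step 3 ⇒ step 4: CBACCBACCBACB ⇒ CB·A·C·CB·CB·A·C·CB·CB·A·C·CB·A
    A ↦ C
    B ↦ A
    C ↦ CB

A->C, B->A, C->CB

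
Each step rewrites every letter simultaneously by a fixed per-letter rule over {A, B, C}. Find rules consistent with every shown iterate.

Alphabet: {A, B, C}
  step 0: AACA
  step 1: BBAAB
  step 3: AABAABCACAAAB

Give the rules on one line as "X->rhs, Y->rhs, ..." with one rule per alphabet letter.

  step 0 ⇒ step 1: AACA ⇒ B·B·AA·B
    A ↦ B
    C ↦ AA
    B ↦ CA  (constrained at step 1)

A->B, B->CA, C->AA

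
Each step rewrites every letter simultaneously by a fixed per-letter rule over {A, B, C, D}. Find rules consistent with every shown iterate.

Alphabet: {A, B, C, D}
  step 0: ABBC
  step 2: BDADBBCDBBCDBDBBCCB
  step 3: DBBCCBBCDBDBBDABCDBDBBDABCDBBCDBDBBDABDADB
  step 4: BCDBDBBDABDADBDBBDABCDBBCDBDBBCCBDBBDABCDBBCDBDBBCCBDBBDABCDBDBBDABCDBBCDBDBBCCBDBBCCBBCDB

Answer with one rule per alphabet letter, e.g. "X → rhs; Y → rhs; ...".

  step 3 ⇒ step 4: DBBCCBBCDBDBBDABCDBDBBDABCDBBCDBDBBDABDADB ⇒ BC·DB·DB·BDA·BDA·DB·DB·BDA·BC·DB·BC·DB·DB·BC·CB·DB·BDA·BC·DB·BC·DB·DB·BC·CB·DB·BDA·BC·DB·DB·BDA·BC·DB·BC·DB·DB·BC·CB·DB·BC·CB·BC·DB
    A ↦ CB
    B ↦ DB
    C ↦ BDA
    D ↦ BC

A->CB, B->DB, C->BDA, D->BC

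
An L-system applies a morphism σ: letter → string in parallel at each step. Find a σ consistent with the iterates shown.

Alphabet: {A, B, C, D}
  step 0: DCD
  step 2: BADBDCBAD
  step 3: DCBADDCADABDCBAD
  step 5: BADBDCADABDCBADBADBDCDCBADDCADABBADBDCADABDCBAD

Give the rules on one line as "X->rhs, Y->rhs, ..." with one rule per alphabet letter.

A->B, B->DC, C->AB, D->AD

  step 2 ⇒ step 3: BADBDCBAD ⇒ DC·B·AD·DC·AD·AB·DC·B·AD
    A ↦ B
    B ↦ DC
    C ↦ AB
    D ↦ AD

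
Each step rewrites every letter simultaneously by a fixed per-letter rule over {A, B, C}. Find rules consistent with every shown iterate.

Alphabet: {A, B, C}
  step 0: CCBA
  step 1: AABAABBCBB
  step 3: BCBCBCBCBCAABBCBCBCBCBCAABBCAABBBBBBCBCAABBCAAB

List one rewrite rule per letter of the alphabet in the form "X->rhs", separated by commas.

A->BB, B->BC, C->AAB

  step 0 ⇒ step 1: CCBA ⇒ AAB·AAB·BC·BB
    A ↦ BB
    B ↦ BC
    C ↦ AAB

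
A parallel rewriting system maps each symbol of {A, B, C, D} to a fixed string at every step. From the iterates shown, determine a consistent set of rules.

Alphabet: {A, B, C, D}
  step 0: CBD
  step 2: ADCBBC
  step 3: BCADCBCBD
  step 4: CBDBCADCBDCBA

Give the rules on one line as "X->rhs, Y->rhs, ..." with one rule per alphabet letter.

A->BC, B->CB, C->D, D->A

  step 3 ⇒ step 4: BCADCBCBD ⇒ CB·D·BC·A·D·CB·D·CB·A
    A ↦ BC
    B ↦ CB
    C ↦ D
    D ↦ A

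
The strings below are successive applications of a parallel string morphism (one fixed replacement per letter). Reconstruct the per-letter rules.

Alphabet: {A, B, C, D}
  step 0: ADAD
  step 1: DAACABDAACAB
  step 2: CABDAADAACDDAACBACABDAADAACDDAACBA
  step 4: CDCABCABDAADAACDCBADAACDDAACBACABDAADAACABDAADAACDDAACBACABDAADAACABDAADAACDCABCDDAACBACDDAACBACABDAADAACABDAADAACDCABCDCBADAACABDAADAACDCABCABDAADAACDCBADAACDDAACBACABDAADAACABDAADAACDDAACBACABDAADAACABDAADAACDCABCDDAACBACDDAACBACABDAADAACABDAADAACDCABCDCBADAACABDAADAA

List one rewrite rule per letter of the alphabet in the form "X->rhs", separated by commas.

A->DAA, B->CBA, C->CD, D->CAB

  step 1 ⇒ step 2: DAACABDAACAB ⇒ CAB·DAA·DAA·CD·DAA·CBA·CAB·DAA·DAA·CD·DAA·CBA
    A ↦ DAA
    B ↦ CBA
    C ↦ CD
    D ↦ CAB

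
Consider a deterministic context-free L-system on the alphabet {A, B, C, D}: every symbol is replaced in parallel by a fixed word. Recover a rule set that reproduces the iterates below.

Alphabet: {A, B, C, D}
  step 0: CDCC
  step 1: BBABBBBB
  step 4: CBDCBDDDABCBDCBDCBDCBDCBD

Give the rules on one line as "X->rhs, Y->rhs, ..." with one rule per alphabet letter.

A->CB, B->D, C->BB, D->AB

  step 0 ⇒ step 1: CDCC ⇒ BB·AB·BB·BB
    C ↦ BB
    D ↦ AB
    A ↦ CB  (constrained at step 1)
    B ↦ D  (constrained at step 1)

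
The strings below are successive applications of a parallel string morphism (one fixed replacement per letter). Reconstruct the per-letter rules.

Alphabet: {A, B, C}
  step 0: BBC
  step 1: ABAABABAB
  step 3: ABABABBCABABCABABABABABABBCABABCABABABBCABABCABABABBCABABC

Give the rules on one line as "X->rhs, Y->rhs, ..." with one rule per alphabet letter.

A->BC, B->ABA, C->BAB

  step 0 ⇒ step 1: BBC ⇒ ABA·ABA·BAB
    B ↦ ABA
    C ↦ BAB
    A ↦ BC  (constrained at step 1)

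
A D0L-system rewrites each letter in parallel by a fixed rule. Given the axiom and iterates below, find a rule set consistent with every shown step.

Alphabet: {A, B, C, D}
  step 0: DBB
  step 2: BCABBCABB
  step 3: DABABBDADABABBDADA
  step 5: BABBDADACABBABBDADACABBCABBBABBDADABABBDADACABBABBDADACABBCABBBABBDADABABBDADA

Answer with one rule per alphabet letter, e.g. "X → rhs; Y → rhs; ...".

A->ABB, B->DA, C->B, D->C

  step 2 ⇒ step 3: BCABBCABB ⇒ DA·B·ABB·DA·DA·B·ABB·DA·DA
    A ↦ ABB
    B ↦ DA
    C ↦ B
    D ↦ C  (constrained at step 0)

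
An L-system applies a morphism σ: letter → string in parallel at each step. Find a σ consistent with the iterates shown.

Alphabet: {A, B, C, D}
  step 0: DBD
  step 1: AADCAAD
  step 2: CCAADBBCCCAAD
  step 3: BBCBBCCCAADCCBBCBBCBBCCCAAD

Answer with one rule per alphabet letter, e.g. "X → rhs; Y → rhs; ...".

A->C, B->C, C->BBC, D->AAD

  step 2 ⇒ step 3: CCAADBBCCCAAD ⇒ BBC·BBC·C·C·AAD·C·C·BBC·BBC·BBC·C·C·AAD
    A ↦ C
    B ↦ C
    C ↦ BBC
    D ↦ AAD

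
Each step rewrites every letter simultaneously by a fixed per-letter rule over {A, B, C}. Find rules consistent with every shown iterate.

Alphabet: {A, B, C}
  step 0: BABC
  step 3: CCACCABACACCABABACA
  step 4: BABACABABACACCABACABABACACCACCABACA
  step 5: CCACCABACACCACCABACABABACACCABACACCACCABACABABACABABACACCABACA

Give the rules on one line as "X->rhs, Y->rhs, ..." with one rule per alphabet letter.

A->CA, B->C, C->BA

  step 4 ⇒ step 5: BABACABABACACCABACABABACACCACCABACA ⇒ C·CA·C·CA·BA·CA·C·CA·C·CA·BA·CA·BA·BA·CA·C·CA·BA·CA·C·CA·C·CA·BA·CA·BA·BA·CA·BA·BA·CA·C·CA·BA·CA
    A ↦ CA
    B ↦ C
    C ↦ BA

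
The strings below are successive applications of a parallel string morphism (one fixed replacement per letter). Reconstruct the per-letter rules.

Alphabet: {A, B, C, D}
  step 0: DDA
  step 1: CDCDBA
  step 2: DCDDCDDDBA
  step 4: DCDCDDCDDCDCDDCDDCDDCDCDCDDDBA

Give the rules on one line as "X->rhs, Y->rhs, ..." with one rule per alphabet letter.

A->BA, B->DD, C->D, D->CD

  step 1 ⇒ step 2: CDCDBA ⇒ D·CD·D·CD·DD·BA
    A ↦ BA
    B ↦ DD
    C ↦ D
    D ↦ CD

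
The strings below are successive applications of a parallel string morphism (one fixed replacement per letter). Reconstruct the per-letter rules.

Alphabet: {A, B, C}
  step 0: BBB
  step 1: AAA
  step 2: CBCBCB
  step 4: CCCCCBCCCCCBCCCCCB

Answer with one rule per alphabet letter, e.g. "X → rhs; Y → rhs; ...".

A->CB, B->A, C->CC

  step 1 ⇒ step 2: AAA ⇒ CB·CB·CB
    A ↦ CB
  step 0 ⇒ step 1: BBB ⇒ A·A·A
    B ↦ A
    C ↦ CC  (constrained at step 2)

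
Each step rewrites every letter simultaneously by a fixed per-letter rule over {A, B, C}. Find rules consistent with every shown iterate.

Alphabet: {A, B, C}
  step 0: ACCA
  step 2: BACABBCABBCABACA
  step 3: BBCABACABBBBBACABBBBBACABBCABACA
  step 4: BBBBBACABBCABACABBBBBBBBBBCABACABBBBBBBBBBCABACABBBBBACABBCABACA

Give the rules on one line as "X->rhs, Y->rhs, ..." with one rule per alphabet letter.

A->CA, B->BB, C->BA

  step 3 ⇒ step 4: BBCABACABBBBBACABBBBBACABBCABACA ⇒ BB·BB·BA·CA·BB·CA·BA·CA·BB·BB·BB·BB·BB·CA·BA·CA·BB·BB·BB·BB·BB·CA·BA·CA·BB·BB·BA·CA·BB·CA·BA·CA
    A ↦ CA
    B ↦ BB
    C ↦ BA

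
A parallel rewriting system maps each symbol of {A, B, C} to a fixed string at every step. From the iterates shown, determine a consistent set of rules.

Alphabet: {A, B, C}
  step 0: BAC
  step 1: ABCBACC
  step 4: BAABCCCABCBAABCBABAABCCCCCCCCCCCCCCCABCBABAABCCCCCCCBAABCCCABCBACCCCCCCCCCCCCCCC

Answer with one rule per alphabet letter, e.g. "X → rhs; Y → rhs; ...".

A->BA, B->ABC, C->CC

  step 0 ⇒ step 1: BAC ⇒ ABC·BA·CC
    A ↦ BA
    B ↦ ABC
    C ↦ CC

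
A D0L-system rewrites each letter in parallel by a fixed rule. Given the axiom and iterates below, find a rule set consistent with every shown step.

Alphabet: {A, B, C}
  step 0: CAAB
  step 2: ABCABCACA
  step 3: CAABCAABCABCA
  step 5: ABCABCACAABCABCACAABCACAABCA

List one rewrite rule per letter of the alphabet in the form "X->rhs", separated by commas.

A->CA, B->A, C->B

  step 2 ⇒ step 3: ABCABCACA ⇒ CA·A·B·CA·A·B·CA·B·CA
    A ↦ CA
    B ↦ A
    C ↦ B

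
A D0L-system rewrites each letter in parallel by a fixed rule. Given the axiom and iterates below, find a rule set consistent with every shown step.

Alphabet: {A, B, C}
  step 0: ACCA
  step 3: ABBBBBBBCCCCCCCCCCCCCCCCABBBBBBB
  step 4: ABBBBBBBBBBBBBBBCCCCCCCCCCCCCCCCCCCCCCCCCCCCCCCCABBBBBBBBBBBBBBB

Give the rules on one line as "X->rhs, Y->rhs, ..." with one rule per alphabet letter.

  step 3 ⇒ step 4: ABBBBBBBCCCCCCCCCCCCCCCCABBBBBBB ⇒ AB·BB·BB·BB·BB·BB·BB·BB·CC·CC·CC·CC·CC·CC·CC·CC·CC·CC·CC·CC·CC·CC·CC·CC·AB·BB·BB·BB·BB·BB·BB·BB
    A ↦ AB
    B ↦ BB
    C ↦ CC

A->AB, B->BB, C->CC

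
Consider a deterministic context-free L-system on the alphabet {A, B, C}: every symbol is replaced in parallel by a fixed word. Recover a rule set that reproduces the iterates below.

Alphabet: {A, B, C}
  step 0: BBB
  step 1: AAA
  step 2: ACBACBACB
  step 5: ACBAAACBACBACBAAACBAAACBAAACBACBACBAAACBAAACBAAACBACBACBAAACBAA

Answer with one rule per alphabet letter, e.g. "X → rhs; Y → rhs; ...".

A->ACB, B->A, C->A

  step 1 ⇒ step 2: AAA ⇒ ACB·ACB·ACB
    A ↦ ACB
  step 0 ⇒ step 1: BBB ⇒ A·A·A
    B ↦ A
    C ↦ A  (constrained at step 2)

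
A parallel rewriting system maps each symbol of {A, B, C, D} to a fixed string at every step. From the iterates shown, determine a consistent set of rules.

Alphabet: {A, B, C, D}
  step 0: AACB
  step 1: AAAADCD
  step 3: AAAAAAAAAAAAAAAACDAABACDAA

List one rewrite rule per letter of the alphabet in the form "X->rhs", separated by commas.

  step 0 ⇒ step 1: AACB ⇒ AA·AA·D·CD
    A ↦ AA
    B ↦ CD
    C ↦ D
    D ↦ BA  (constrained at step 1)

A->AA, B->CD, C->D, D->BA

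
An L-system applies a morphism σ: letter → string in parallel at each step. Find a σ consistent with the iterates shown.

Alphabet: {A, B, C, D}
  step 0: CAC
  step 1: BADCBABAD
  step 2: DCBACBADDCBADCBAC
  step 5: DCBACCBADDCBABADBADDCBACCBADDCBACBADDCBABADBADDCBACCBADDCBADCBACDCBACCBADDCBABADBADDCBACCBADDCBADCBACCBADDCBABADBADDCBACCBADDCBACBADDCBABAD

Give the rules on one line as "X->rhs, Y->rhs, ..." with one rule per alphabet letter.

A->CBA, B->D, C->BAD, D->C

  step 1 ⇒ step 2: BADCBABAD ⇒ D·CBA·C·BAD·D·CBA·D·CBA·C
    A ↦ CBA
    B ↦ D
    C ↦ BAD
    D ↦ C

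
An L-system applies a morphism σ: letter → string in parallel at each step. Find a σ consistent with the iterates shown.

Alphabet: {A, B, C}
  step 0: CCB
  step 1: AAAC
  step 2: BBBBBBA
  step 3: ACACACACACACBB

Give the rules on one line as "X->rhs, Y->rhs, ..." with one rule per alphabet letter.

  step 2 ⇒ step 3: BBBBBBA ⇒ AC·AC·AC·AC·AC·AC·BB
    A ↦ BB
    B ↦ AC
  step 0 ⇒ step 1: CCB ⇒ A·A·AC
    C ↦ A

A->BB, B->AC, C->A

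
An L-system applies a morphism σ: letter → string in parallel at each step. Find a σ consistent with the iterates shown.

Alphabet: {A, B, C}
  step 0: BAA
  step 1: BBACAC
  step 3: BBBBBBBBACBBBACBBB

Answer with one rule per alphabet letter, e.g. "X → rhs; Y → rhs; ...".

A->AC, B->BB, C->B

  step 0 ⇒ step 1: BAA ⇒ BB·AC·AC
    A ↦ AC
    B ↦ BB
    C ↦ B  (constrained at step 1)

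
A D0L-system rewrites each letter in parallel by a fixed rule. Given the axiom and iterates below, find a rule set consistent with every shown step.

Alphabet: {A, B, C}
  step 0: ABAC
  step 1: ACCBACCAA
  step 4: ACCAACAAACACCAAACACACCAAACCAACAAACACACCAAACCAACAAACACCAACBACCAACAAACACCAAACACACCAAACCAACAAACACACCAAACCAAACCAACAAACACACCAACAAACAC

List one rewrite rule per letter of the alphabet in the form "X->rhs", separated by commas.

  step 0 ⇒ step 1: ABAC ⇒ AC·CB·AC·CAA
    A ↦ AC
    B ↦ CB
    C ↦ CAA

A->AC, B->CB, C->CAA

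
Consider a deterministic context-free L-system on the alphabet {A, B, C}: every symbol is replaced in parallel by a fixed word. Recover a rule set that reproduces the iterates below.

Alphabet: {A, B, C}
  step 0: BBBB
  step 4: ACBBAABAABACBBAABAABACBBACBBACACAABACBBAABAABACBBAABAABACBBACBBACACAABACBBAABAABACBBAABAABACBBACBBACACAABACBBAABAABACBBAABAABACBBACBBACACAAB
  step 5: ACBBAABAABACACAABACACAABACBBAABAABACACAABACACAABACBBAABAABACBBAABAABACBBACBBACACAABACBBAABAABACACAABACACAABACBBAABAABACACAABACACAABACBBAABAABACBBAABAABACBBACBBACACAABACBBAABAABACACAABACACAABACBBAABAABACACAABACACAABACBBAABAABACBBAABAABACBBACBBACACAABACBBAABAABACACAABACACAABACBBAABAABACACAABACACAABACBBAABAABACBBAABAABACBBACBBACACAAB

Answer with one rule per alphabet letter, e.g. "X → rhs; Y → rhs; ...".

  step 4 ⇒ step 5: ACBBAABAABACBBAABAABACBBACBBACACAABACBBAABAABACBBAABAABACBBACBBACACAABACBBAABAABACBBAABAABACBBACBBACACAABACBBAABAABACBBAABAABACBBACBBACACAAB ⇒ AC·BB·AAB·AAB·AC·AC·AAB·AC·AC·AAB·AC·BB·AAB·AAB·AC·AC·AAB·AC·AC·AAB·AC·BB·AAB·AAB·AC·BB·AAB·AAB·AC·BB·AC·BB·AC·AC·AAB·AC·BB·AAB·AAB·AC·AC·AAB·AC·AC·AAB·AC·BB·AAB·AAB·AC·AC·AAB·AC·AC·AAB·AC·BB·AAB·AAB·AC·BB·AAB·AAB·AC·BB·AC·BB·AC·AC·AAB·AC·BB·AAB·AAB·AC·AC·AAB·AC·AC·AAB·AC·BB·AAB·AAB·AC·AC·AAB·AC·AC·AAB·AC·BB·AAB·AAB·AC·BB·AAB·AAB·AC·BB·AC·BB·AC·AC·AAB·AC·BB·AAB·AAB·AC·AC·AAB·AC·AC·AAB·AC·BB·AAB·AAB·AC·AC·AAB·AC·AC·AAB·AC·BB·AAB·AAB·AC·BB·AAB·AAB·AC·BB·AC·BB·AC·AC·AAB
    A ↦ AC
    B ↦ AAB
    C ↦ BB

A->AC, B->AAB, C->BB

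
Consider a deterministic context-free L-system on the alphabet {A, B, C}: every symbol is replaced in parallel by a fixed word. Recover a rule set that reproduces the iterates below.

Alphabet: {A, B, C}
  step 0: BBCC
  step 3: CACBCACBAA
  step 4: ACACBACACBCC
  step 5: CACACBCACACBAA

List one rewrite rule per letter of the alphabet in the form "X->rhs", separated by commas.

  step 4 ⇒ step 5: ACACBACACBCC ⇒ C·A·C·A·CB·C·A·C·A·CB·A·A
    A ↦ C
    B ↦ CB
    C ↦ A

A->C, B->CB, C->A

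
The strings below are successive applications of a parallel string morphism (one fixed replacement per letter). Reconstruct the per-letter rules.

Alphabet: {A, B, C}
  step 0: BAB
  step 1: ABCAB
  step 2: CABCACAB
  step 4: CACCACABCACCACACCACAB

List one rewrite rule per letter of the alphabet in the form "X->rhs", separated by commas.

A->C, B->AB, C->CA

  step 1 ⇒ step 2: ABCAB ⇒ C·AB·CA·C·AB
    A ↦ C
    B ↦ AB
    C ↦ CA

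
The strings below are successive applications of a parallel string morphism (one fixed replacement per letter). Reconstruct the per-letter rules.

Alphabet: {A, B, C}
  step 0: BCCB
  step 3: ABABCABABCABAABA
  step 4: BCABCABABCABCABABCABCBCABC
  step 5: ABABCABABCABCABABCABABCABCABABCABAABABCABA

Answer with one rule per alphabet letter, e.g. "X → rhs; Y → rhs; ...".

A->BC, B->A, C->BA

  step 4 ⇒ step 5: BCABCABABCABCABABCABCBCABC ⇒ A·BA·BC·A·BA·BC·A·BC·A·BA·BC·A·BA·BC·A·BC·A·BA·BC·A·BA·A·BA·BC·A·BA
    A ↦ BC
    B ↦ A
    C ↦ BA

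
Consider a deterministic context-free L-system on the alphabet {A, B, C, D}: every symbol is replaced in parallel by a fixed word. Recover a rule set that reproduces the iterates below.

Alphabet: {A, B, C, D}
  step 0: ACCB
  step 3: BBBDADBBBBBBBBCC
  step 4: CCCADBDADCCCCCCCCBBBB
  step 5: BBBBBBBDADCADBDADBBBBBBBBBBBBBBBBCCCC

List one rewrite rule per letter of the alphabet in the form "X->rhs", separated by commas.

  step 4 ⇒ step 5: CCCADBDADCCCCCCCCBBBB ⇒ BB·BB·BB·BD·AD·C·AD·BD·AD·BB·BB·BB·BB·BB·BB·BB·BB·C·C·C·C
    A ↦ BD
    B ↦ C
    C ↦ BB
    D ↦ AD

A->BD, B->C, C->BB, D->AD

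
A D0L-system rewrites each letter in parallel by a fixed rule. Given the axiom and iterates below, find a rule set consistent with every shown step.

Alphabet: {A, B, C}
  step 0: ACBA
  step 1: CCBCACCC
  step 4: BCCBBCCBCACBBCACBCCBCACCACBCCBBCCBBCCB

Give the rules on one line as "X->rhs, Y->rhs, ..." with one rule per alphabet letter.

A->CC, B->CAC, C->B

  step 0 ⇒ step 1: ACBA ⇒ CC·B·CAC·CC
    A ↦ CC
    B ↦ CAC
    C ↦ B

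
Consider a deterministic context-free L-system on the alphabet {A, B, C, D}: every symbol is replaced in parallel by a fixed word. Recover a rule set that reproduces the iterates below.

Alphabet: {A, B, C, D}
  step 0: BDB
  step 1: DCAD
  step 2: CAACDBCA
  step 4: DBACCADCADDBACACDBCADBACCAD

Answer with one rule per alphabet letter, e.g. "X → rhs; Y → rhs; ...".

  step 1 ⇒ step 2: DCAD ⇒ CA·AC·DB·CA
    A ↦ DB
    C ↦ AC
    D ↦ CA
  step 0 ⇒ step 1: BDB ⇒ D·CA·D
    B ↦ D

A->DB, B->D, C->AC, D->CA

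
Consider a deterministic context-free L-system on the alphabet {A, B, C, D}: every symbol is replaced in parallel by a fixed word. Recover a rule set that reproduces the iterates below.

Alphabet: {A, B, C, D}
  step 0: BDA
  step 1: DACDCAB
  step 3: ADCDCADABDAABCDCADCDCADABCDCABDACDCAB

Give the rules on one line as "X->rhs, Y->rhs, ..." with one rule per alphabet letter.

A->AB, B->DA, C->AD, D->CDC

  step 0 ⇒ step 1: BDA ⇒ DA·CDC·AB
    A ↦ AB
    B ↦ DA
    D ↦ CDC
    C ↦ AD  (constrained at step 1)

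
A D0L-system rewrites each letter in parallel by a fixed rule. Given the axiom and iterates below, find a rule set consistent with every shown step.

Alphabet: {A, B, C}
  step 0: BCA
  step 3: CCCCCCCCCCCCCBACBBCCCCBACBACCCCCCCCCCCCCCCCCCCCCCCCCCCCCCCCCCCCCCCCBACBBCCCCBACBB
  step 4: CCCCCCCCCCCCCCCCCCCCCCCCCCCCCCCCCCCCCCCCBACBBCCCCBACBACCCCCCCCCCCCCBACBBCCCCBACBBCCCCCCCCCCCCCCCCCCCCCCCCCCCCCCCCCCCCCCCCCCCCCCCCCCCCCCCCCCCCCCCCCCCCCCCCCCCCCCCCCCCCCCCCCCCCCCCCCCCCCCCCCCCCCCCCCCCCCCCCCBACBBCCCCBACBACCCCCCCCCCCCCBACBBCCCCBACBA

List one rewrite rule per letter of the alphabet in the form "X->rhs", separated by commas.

  step 3 ⇒ step 4: CCCCCCCCCCCCCBACBBCCCCBACBACCCCCCCCCCCCCCCCCCCCCCCCCCCCCCCCCCCCCCCCBACBBCCCCBACBB ⇒ CCC·CCC·CCC·CCC·CCC·CCC·CCC·CCC·CCC·CCC·CCC·CCC·CCC·CBA·CBB·CCC·CBA·CBA·CCC·CCC·CCC·CCC·CBA·CBB·CCC·CBA·CBB·CCC·CCC·CCC·CCC·CCC·CCC·CCC·CCC·CCC·CCC·CCC·CCC·CCC·CCC·CCC·CCC·CCC·CCC·CCC·CCC·CCC·CCC·CCC·CCC·CCC·CCC·CCC·CCC·CCC·CCC·CCC·CCC·CCC·CCC·CCC·CCC·CCC·CCC·CCC·CCC·CBA·CBB·CCC·CBA·CBA·CCC·CCC·CCC·CCC·CBA·CBB·CCC·CBA·CBA
    A ↦ CBB
    B ↦ CBA
    C ↦ CCC

A->CBB, B->CBA, C->CCC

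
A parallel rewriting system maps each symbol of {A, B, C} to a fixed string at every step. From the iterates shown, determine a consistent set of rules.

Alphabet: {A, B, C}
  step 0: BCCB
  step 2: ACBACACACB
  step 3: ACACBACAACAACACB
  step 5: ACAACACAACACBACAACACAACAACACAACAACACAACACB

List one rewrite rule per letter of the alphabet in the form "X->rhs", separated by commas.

A->AC, B->CB, C->A

  step 2 ⇒ step 3: ACBACACACB ⇒ AC·A·CB·AC·A·AC·A·AC·A·CB
    A ↦ AC
    B ↦ CB
    C ↦ A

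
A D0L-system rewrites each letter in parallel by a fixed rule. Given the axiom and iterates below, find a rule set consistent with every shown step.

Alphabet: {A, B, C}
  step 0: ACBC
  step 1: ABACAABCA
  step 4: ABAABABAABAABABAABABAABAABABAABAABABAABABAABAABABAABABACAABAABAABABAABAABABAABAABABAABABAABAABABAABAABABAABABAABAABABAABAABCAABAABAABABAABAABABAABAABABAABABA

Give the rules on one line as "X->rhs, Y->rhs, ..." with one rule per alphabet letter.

  step 0 ⇒ step 1: ACBC ⇒ ABA·CA·AB·CA
    A ↦ ABA
    B ↦ AB
    C ↦ CA

A->ABA, B->AB, C->CA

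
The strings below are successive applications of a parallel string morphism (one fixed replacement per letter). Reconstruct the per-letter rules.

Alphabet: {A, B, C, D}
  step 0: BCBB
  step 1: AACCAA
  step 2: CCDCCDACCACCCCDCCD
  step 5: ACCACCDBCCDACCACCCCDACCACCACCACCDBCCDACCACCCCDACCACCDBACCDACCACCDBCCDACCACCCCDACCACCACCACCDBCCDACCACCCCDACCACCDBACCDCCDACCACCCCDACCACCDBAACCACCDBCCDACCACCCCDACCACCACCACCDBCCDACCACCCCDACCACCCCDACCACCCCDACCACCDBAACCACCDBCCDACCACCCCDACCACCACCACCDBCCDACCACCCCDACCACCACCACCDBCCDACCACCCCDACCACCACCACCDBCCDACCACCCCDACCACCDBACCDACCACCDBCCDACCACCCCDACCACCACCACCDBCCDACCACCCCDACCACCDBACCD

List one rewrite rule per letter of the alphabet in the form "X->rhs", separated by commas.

  step 1 ⇒ step 2: AACCAA ⇒ CCD·CCD·ACC·ACC·CCD·CCD
    A ↦ CCD
    C ↦ ACC
  step 0 ⇒ step 1: BCBB ⇒ A·ACC·A·A
    B ↦ A
    D ↦ DB  (constrained at step 2)

A->CCD, B->A, C->ACC, D->DB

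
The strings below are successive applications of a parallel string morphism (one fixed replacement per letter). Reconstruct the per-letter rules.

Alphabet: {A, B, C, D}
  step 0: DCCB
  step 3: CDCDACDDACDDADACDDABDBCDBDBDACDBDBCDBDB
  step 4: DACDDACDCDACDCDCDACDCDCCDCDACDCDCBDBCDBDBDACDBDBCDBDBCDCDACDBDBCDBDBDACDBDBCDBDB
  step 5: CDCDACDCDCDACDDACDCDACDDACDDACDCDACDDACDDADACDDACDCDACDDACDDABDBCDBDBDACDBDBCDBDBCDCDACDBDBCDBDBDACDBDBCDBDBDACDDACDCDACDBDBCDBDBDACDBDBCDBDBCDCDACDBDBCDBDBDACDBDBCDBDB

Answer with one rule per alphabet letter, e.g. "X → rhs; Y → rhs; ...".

  step 4 ⇒ step 5: DACDDACDCDACDCDCDACDCDCCDCDACDCDCBDBCDBDBDACDBDBCDBDBCDCDACDBDBCDBDBDACDBDBCDBDB ⇒ CD·C·DA·CD·CD·C·DA·CD·DA·CD·C·DA·CD·DA·CD·DA·CD·C·DA·CD·DA·CD·DA·DA·CD·DA·CD·C·DA·CD·DA·CD·DA·BDB·CD·BDB·DA·CD·BDB·CD·BDB·CD·C·DA·CD·BDB·CD·BDB·DA·CD·BDB·CD·BDB·DA·CD·DA·CD·C·DA·CD·BDB·CD·BDB·DA·CD·BDB·CD·BDB·CD·C·DA·CD·BDB·CD·BDB·DA·CD·BDB·CD·BDB
    A ↦ C
    B ↦ BDB
    C ↦ DA
    D ↦ CD

A->C, B->BDB, C->DA, D->CD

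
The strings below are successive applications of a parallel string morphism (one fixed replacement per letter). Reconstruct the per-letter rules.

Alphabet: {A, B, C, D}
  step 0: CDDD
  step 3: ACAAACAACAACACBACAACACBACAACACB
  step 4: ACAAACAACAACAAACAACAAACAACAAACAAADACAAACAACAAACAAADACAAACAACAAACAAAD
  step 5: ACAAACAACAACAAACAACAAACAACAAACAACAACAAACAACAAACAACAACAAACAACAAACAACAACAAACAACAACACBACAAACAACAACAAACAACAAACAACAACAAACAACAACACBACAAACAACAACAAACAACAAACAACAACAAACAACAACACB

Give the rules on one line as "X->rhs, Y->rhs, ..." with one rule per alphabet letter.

  step 4 ⇒ step 5: ACAAACAACAACAAACAACAAACAACAAACAAADACAAACAACAAACAAADACAAACAACAAACAAAD ⇒ ACA·A·ACA·ACA·ACA·A·ACA·ACA·A·ACA·ACA·A·ACA·ACA·ACA·A·ACA·ACA·A·ACA·ACA·ACA·A·ACA·ACA·A·ACA·ACA·ACA·A·ACA·ACA·ACA·CB·ACA·A·ACA·ACA·ACA·A·ACA·ACA·A·ACA·ACA·ACA·A·ACA·ACA·ACA·CB·ACA·A·ACA·ACA·ACA·A·ACA·ACA·A·ACA·ACA·ACA·A·ACA·ACA·ACA·CB
    A ↦ ACA
    C ↦ A
    D ↦ CB
  step 3 ⇒ step 4: ACAAACAACAACACBACAACACBACAACACB ⇒ ACA·A·ACA·ACA·ACA·A·ACA·ACA·A·ACA·ACA·A·ACA·A·AD·ACA·A·ACA·ACA·A·ACA·A·AD·ACA·A·ACA·ACA·A·ACA·A·AD
    B ↦ AD

A->ACA, B->AD, C->A, D->CB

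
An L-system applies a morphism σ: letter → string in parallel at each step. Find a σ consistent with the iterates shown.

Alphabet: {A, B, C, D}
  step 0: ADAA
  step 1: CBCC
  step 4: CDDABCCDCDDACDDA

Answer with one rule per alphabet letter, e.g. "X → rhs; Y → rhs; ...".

A->C, B->CD, C->DA, D->B

  step 0 ⇒ step 1: ADAA ⇒ C·B·C·C
    A ↦ C
    D ↦ B
    B ↦ CD  (constrained at step 1)
    C ↦ DA  (constrained at step 1)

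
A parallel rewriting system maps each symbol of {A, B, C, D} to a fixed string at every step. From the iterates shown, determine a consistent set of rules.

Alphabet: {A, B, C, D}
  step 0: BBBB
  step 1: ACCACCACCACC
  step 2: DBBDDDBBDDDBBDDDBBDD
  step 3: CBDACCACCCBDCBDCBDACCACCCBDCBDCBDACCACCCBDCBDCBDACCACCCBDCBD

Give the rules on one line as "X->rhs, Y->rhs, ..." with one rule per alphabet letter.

A->DBB, B->ACC, C->D, D->CBD

  step 2 ⇒ step 3: DBBDDDBBDDDBBDDDBBDD ⇒ CBD·ACC·ACC·CBD·CBD·CBD·ACC·ACC·CBD·CBD·CBD·ACC·ACC·CBD·CBD·CBD·ACC·ACC·CBD·CBD
    B ↦ ACC
    D ↦ CBD
  step 1 ⇒ step 2: ACCACCACCACC ⇒ DBB·D·D·DBB·D·D·DBB·D·D·DBB·D·D
    A ↦ DBB
  step 1 ⇒ step 2: ACCACCACCACC ⇒ DBB·D·D·DBB·D·D·DBB·D·D·DBB·D·D
    C ↦ D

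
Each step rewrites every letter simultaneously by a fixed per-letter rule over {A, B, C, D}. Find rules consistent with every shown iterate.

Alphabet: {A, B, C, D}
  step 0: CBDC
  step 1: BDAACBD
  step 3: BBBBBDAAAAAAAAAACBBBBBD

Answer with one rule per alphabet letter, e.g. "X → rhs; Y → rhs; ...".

A->BB, B->AA, C->BD, D->C

  step 0 ⇒ step 1: CBDC ⇒ BD·AA·C·BD
    B ↦ AA
    C ↦ BD
    D ↦ C
    A ↦ BB  (constrained at step 1)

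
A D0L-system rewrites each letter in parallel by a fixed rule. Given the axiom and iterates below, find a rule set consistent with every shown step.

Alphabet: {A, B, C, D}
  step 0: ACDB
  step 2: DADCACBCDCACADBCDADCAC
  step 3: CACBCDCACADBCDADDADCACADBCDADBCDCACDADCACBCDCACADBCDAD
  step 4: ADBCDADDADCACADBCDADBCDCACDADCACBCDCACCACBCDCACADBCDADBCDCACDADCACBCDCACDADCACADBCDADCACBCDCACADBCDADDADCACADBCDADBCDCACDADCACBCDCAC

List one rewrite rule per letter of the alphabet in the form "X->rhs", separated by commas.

A->BCD, B->D, C->AD, D->CAC

  step 3 ⇒ step 4: CACBCDCACADBCDADDADCACADBCDADBCDCACDADCACBCDCACADBCDAD ⇒ AD·BCD·AD·D·AD·CAC·AD·BCD·AD·BCD·CAC·D·AD·CAC·BCD·CAC·CAC·BCD·CAC·AD·BCD·AD·BCD·CAC·D·AD·CAC·BCD·CAC·D·AD·CAC·AD·BCD·AD·CAC·BCD·CAC·AD·BCD·AD·D·AD·CAC·AD·BCD·AD·BCD·CAC·D·AD·CAC·BCD·CAC
    A ↦ BCD
    B ↦ D
    C ↦ AD
    D ↦ CAC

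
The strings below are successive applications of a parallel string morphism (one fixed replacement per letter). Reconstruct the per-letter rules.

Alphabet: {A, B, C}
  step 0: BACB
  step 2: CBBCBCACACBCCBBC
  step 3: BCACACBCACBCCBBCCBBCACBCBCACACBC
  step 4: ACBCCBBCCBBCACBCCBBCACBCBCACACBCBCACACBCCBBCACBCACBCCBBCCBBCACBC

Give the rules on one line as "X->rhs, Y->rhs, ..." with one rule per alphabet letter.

  step 3 ⇒ step 4: BCACACBCACBCCBBCCBBCACBCBCACACBC ⇒ AC·BC·CB·BC·CB·BC·AC·BC·CB·BC·AC·BC·BC·AC·AC·BC·BC·AC·AC·BC·CB·BC·AC·BC·AC·BC·CB·BC·CB·BC·AC·BC
    A ↦ CB
    B ↦ AC
    C ↦ BC

A->CB, B->AC, C->BC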